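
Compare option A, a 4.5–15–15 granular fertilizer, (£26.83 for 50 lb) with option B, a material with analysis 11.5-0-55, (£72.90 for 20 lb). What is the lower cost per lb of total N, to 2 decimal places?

option A: N per bag = 50 × 4.5% = 2.25 lb; cost = 26.83 / 2.25 = £11.9244/lb N.
option B: N per bag = 20 × 11.5% = 2.3 lb; cost = 72.90 / 2.3 = £31.6957/lb N.
option A is cheaper.

£11.92 per lb N (option A)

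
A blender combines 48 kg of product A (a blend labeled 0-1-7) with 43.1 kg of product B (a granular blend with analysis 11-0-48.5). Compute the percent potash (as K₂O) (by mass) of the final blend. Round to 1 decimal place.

Total mass = 48 + 43.1 = 91.1 kg.
K₂O mass = 7%×48 + 48.5%×43.1 = 24.2635 kg.
% K₂O = 24.2635 / 91.1 = 26.6339%.

26.6% K₂O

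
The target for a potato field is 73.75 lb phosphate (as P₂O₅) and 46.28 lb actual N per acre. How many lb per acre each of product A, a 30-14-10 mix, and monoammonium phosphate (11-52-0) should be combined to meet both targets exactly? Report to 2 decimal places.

113.46 lb product A, 111.28 lb monoammonium phosphate

With a, b = lb per acre of product A and monoammonium phosphate:
P₂O₅: 0.14·a + 0.52·b = 73.75
N: 0.3·a + 0.11·b = 46.28
Eliminate a: (row1) − 0.14/0.3·(row2) → 0.468667·b = 52.1527, so b = 111.279.
Back-substitute: a = (73.75 − 0.52·111.279) / 0.14 = 113.464.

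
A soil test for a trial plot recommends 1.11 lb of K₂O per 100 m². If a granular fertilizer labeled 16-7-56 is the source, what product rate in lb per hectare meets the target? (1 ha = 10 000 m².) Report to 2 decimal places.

198.21 lb of product per hectare

Product per 100 m² = 1.11 / 56% = 1.98214 lb.
Convert to per hectare: 1.98214 × 100 = 198.214 lb.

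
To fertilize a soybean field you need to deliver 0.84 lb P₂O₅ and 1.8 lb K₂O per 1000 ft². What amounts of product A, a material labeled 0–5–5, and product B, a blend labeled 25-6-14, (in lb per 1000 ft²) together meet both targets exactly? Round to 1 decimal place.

With a, b = lb per 1000 ft² of product A and product B:
P₂O₅: 0.05·a + 0.06·b = 0.84
K₂O: 0.05·a + 0.14·b = 1.8
Eliminate a: (row1) − 0.05/0.05·(row2) → -0.08·b = -0.96, so b = 12.
Back-substitute: a = (0.84 − 0.06·12) / 0.05 = 2.4.

2.4 lb product A, 12.0 lb product B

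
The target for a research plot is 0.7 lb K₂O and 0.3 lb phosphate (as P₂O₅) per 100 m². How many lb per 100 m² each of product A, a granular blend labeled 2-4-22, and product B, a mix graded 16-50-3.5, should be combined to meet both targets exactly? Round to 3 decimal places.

Per-100 m² balance (a = product A, b = product B):
K₂O: 0.22·a + 0.035·b = 0.7
P₂O₅: 0.04·a + 0.5·b = 0.3
From row1: a = (0.7 − 0.035·b) / 0.22.
Into row2: 0.04·(0.7 − 0.035·b)/0.22 + 0.5·b = 0.3 → b = 0.349908, a = 3.12615.

3.126 lb product A, 0.350 lb product B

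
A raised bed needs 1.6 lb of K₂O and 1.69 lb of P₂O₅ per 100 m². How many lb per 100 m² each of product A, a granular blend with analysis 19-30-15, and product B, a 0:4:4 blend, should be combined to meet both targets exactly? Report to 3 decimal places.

0.600 lb product A, 37.750 lb product B

Let a = lb of product A, b = lb of product B (per 100 m²).
K₂O: 0.15·a + 0.04·b = 1.6
P₂O₅: 0.3·a + 0.04·b = 1.69
Eliminate a: (row1) − 0.15/0.3·(row2) → 0.02·b = 0.755, so b = 37.75.
Back-substitute: a = (1.6 − 0.04·37.75) / 0.15 = 0.6.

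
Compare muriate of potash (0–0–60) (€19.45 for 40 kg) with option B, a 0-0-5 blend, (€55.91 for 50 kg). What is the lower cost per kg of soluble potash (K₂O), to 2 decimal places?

muriate of potash: K₂O per bag = 40 × 60% = 24 kg; cost = 19.45 / 24 = €0.8104/kg K₂O.
option B: K₂O per bag = 50 × 5% = 2.5 kg; cost = 55.91 / 2.5 = €22.3640/kg K₂O.
muriate of potash is cheaper.

€0.81 per kg K₂O (muriate of potash)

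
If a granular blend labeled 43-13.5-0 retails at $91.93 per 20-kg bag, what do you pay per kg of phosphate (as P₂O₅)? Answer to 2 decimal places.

P₂O₅ in bag = 20 × 13.5% = 2.7 kg.
Cost per kg P₂O₅ = $91.93 / 2.7 = $34.0481.

$34.05 per kg P₂O₅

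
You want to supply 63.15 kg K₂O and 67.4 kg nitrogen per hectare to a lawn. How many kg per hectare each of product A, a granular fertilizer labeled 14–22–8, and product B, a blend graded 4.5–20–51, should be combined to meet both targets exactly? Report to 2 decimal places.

Per-hectare balance (a = product A, b = product B):
K₂O: 0.08·a + 0.51·b = 63.15
N: 0.14·a + 0.045·b = 67.4
Eliminate a: (row1) − 0.08/0.14·(row2) → 0.484286·b = 24.6357, so b = 50.8702.
Back-substitute: a = (63.15 − 0.51·50.8702) / 0.08 = 465.077.

465.08 kg product A, 50.87 kg product B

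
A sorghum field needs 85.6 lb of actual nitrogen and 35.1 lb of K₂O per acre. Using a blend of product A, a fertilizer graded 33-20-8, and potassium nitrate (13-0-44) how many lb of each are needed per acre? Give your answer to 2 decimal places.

245.56 lb product A, 35.13 lb potassium nitrate

With a, b = lb per acre of product A and potassium nitrate:
N: 0.33·a + 0.13·b = 85.6
K₂O: 0.08·a + 0.44·b = 35.1
From row1: a = (85.6 − 0.13·b) / 0.33.
Into row2: 0.08·(85.6 − 0.13·b)/0.33 + 0.44·b = 35.1 → b = 35.1261, a = 245.556.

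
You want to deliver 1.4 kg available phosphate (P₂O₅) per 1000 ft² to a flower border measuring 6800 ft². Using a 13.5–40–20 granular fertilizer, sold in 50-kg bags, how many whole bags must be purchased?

Product per 1000 ft² = 1.4 / 40% = 3.5 kg.
Total product = 3.5 × 6800 / 1000 = 23.8 kg.
Bags = ⌈23.8 / 50⌉ = 1.

1 bags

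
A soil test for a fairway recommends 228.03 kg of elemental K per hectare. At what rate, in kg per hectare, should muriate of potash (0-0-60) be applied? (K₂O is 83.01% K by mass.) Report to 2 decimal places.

457.84 kg of product per hectare

As K₂O: 228.03 / 0.8301 = 274.702 kg per hectare.
Product per hectare = 274.702 / 60% = 457.836 kg.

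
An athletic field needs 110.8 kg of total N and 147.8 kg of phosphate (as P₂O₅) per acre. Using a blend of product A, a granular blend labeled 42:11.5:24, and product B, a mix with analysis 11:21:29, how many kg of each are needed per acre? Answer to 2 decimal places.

92.79 kg product A, 653.00 kg product B

With a, b = kg per acre of product A and product B:
N: 0.42·a + 0.11·b = 110.8
P₂O₅: 0.115·a + 0.21·b = 147.8
Solving simultaneously: a = 92.7862, b = 652.998.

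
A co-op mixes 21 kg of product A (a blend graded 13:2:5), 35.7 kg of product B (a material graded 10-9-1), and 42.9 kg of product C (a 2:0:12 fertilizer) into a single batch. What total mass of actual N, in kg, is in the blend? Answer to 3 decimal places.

N mass = 13%×21 + 10%×35.7 + 2%×42.9 = 7.158 kg.

7.158 kg N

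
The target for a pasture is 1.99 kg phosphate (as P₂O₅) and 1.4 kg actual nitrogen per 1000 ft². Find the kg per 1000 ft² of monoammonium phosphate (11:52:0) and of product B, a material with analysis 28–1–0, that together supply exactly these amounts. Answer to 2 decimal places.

Let a = kg of monoammonium phosphate, b = kg of product B (per 1000 ft²).
P₂O₅: 0.52·a + 0.01·b = 1.99
N: 0.11·a + 0.28·b = 1.4
Eliminate a: (row1) − 0.52/0.11·(row2) → -1.31364·b = -4.62818, so b = 3.52318.
Back-substitute: a = (1.99 − 0.01·3.52318) / 0.52 = 3.75917.

3.76 kg monoammonium phosphate, 3.52 kg product B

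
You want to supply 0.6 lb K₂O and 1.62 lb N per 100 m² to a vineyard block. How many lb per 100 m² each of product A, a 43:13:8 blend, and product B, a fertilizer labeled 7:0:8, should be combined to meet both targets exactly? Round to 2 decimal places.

With a, b = lb per 100 m² of product A and product B:
K₂O: 0.08·a + 0.08·b = 0.6
N: 0.43·a + 0.07·b = 1.62
Eliminate a: (row1) − 0.08/0.43·(row2) → 0.0669767·b = 0.298605, so b = 4.45833.
Back-substitute: a = (0.6 − 0.08·4.45833) / 0.08 = 3.04167.

3.04 lb product A, 4.46 lb product B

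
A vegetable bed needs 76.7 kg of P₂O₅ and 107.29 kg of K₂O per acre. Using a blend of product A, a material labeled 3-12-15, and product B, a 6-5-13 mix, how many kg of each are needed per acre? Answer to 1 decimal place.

Let a = kg of product A, b = kg of product B (per acre).
P₂O₅: 0.12·a + 0.05·b = 76.7
K₂O: 0.15·a + 0.13·b = 107.29
Eliminate b: (row1) − 0.05/0.13·(row2) → 0.0623077·a = 35.4346, so a = 568.704.
Then b = (107.29 − 0.15·568.704) / 0.13 = 169.111.

568.7 kg product A, 169.1 kg product B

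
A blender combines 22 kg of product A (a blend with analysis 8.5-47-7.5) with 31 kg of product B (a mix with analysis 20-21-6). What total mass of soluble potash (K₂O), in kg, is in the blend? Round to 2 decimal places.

K₂O mass = 7.5%×22 + 6%×31 = 3.51 kg.

3.51 kg K₂O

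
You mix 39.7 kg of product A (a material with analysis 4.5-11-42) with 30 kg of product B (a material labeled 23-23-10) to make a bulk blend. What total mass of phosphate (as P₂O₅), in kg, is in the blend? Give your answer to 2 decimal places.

11.27 kg P₂O₅

P₂O₅ mass = 11%×39.7 + 23%×30 = 11.267 kg.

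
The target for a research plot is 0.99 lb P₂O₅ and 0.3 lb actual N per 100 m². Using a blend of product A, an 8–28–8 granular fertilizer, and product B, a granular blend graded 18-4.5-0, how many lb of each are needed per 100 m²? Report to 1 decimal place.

With a, b = lb per 100 m² of product A and product B:
P₂O₅: 0.28·a + 0.045·b = 0.99
N: 0.08·a + 0.18·b = 0.3
From row1: a = (0.99 − 0.045·b) / 0.28.
Into row2: 0.08·(0.99 − 0.045·b)/0.28 + 0.18·b = 0.3 → b = 0.102564, a = 3.51923.

3.5 lb product A, 0.1 lb product B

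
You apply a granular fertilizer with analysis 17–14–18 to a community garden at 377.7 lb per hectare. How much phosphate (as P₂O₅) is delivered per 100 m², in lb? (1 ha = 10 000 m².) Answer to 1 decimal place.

0.5 lb P₂O₅ per hundred sq m

P₂O₅ per hectare = 377.7 × 14% = 52.878 lb.
Convert to per 100 m²: 52.878 × 0.01 = 0.52878 lb.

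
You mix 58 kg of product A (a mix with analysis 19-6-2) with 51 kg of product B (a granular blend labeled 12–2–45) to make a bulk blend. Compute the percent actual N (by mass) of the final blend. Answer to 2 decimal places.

Total mass = 58 + 51 = 109 kg.
N mass = 19%×58 + 12%×51 = 17.14 kg.
% N = 17.14 / 109 = 15.7248%.

15.72% N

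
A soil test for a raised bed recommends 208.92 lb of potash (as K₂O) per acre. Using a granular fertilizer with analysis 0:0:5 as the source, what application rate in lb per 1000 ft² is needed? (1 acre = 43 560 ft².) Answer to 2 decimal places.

95.92 lb of product per thousand sq ft

Product per acre = 208.92 / 5% = 4178.4 lb.
Convert to per 1000 ft²: 4178.4 × 0.0229568 = 95.9229 lb.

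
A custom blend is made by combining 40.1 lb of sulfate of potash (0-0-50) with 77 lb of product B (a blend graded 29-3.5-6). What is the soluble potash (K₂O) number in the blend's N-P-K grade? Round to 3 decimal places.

Total mass = 40.1 + 77 = 117.1 lb.
K₂O mass = 50%×40.1 + 6%×77 = 24.67 lb.
% K₂O = 24.67 / 117.1 = 21.06746%.

21.067% K₂O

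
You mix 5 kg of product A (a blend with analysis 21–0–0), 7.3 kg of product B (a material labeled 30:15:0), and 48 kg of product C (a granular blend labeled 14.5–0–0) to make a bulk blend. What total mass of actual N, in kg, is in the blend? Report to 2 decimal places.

10.20 kg N

N mass = 21%×5 + 30%×7.3 + 14.5%×48 = 10.2 kg.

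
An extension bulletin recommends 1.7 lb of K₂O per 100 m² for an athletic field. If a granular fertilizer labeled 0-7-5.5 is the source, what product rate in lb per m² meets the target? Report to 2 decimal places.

Product per 100 m² = 1.7 / 5.5% = 30.9091 lb.
Convert to per m²: 30.9091 × 0.01 = 0.309091 lb.

0.31 lb of product per sq m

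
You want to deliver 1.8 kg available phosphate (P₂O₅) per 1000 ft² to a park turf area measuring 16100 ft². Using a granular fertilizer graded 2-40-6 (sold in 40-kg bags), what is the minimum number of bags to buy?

Product per 1000 ft² = 1.8 / 40% = 4.5 kg.
Total product = 4.5 × 16100 / 1000 = 72.45 kg.
Bags = ⌈72.45 / 40⌉ = 2.

2 bags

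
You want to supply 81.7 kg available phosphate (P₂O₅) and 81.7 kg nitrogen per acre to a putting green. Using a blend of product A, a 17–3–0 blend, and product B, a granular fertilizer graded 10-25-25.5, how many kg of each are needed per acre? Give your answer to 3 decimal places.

Per-acre balance (a = product A, b = product B):
P₂O₅: 0.03·a + 0.25·b = 81.7
N: 0.17·a + 0.1·b = 81.7
Solving simultaneously: a = 310.2532, b = 289.5696.

310.253 kg product A, 289.570 kg product B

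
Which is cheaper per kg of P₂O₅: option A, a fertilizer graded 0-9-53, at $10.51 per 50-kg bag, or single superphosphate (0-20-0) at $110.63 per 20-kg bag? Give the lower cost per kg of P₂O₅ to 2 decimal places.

option A: P₂O₅ per bag = 50 × 9% = 4.5 kg; cost = 10.51 / 4.5 = $2.3356/kg P₂O₅.
single superphosphate: P₂O₅ per bag = 20 × 20% = 4 kg; cost = 110.63 / 4 = $27.6575/kg P₂O₅.
option A is cheaper.

$2.34 per kg P₂O₅ (option A)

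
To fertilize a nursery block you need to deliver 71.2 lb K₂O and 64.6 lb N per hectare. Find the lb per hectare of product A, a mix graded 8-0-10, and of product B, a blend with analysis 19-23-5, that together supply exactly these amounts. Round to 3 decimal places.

Per-hectare balance (a = product A, b = product B):
K₂O: 0.1·a + 0.05·b = 71.2
N: 0.08·a + 0.19·b = 64.6
From row1: a = (71.2 − 0.05·b) / 0.1.
Into row2: 0.08·(71.2 − 0.05·b)/0.1 + 0.19·b = 64.6 → b = 50.9333, a = 686.5333.

686.533 lb product A, 50.933 lb product B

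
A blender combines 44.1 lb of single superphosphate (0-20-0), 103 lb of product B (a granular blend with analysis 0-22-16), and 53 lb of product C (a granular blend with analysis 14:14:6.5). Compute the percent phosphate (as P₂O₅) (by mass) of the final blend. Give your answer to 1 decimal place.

Total mass = 44.1 + 103 + 53 = 200.1 lb.
P₂O₅ mass = 20%×44.1 + 22%×103 + 14%×53 = 38.9 lb.
% P₂O₅ = 38.9 / 200.1 = 19.4403%.

19.4% P₂O₅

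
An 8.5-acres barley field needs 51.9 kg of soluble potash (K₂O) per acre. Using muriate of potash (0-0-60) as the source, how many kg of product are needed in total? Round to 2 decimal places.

Product per acre = 51.9 / 60% = 86.5 kg.
Total product = 86.5 × 8.5 = 735.25 kg.

735.25 kg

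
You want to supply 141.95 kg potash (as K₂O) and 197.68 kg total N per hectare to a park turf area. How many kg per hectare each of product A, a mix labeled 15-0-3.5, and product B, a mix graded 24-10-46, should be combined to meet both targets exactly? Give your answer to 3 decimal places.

938.363 kg product A, 237.190 kg product B

With a, b = kg per hectare of product A and product B:
K₂O: 0.035·a + 0.46·b = 141.95
N: 0.15·a + 0.24·b = 197.68
Solving simultaneously: a = 938.36304, b = 237.1898.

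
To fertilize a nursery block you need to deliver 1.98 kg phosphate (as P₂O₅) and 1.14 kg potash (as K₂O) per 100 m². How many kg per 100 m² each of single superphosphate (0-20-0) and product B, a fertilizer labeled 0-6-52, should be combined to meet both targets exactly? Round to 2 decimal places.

9.24 kg single superphosphate, 2.19 kg product B

Per-100 m² balance (a = single superphosphate, b = product B):
P₂O₅: 0.2·a + 0.06·b = 1.98
K₂O: 0·a + 0.52·b = 1.14
Solving simultaneously: a = 9.24231, b = 2.19231.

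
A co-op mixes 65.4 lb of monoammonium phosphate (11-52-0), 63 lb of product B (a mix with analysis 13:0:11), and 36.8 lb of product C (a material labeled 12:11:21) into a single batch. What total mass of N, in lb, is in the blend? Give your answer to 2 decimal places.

N mass = 11%×65.4 + 13%×63 + 12%×36.8 = 19.8 lb.

19.80 lb N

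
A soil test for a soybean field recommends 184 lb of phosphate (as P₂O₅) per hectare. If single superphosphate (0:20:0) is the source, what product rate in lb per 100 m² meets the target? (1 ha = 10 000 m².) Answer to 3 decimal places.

9.200 lb of product per hundred sq m

Product per hectare = 184 / 20% = 920 lb.
Convert to per 100 m²: 920 × 0.01 = 9.2 lb.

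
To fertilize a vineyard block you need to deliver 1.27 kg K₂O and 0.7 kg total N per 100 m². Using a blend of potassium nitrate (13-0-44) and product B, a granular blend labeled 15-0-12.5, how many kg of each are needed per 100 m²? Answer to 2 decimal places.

2.07 kg potassium nitrate, 2.87 kg product B

Let a = kg of potassium nitrate, b = kg of product B (per 100 m²).
K₂O: 0.44·a + 0.125·b = 1.27
N: 0.13·a + 0.15·b = 0.7
Eliminate b: (row1) − 0.125/0.15·(row2) → 0.331667·a = 0.686667, so a = 2.07035.
Then b = (0.7 − 0.13·2.07035) / 0.15 = 2.87236.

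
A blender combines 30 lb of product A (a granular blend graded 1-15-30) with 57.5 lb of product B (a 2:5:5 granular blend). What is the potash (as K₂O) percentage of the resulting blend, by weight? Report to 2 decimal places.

13.57% K₂O

Total mass = 30 + 57.5 = 87.5 lb.
K₂O mass = 30%×30 + 5%×57.5 = 11.875 lb.
% K₂O = 11.875 / 87.5 = 13.5714%.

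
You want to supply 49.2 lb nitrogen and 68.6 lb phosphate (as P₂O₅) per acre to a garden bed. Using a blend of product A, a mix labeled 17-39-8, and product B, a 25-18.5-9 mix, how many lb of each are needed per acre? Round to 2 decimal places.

121.85 lb product A, 113.94 lb product B

With a, b = lb per acre of product A and product B:
N: 0.17·a + 0.25·b = 49.2
P₂O₅: 0.39·a + 0.185·b = 68.6
Eliminate b: (row1) − 0.25/0.185·(row2) → -0.357027·a = -43.5027, so a = 121.847.
Then b = (68.6 − 0.39·121.847) / 0.185 = 113.944.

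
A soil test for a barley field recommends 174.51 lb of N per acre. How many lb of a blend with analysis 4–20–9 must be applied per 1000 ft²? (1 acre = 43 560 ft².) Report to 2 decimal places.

Product per acre = 174.51 / 4% = 4362.75 lb.
Convert to per 1000 ft²: 4362.75 × 0.0229568 = 100.15496 lb.

100.15 lb of product per thousand sq ft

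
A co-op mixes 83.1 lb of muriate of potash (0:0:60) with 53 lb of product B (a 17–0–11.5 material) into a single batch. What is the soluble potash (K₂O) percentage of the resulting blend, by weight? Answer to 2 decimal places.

41.11% K₂O

Total mass = 83.1 + 53 = 136.1 lb.
K₂O mass = 60%×83.1 + 11.5%×53 = 55.955 lb.
% K₂O = 55.955 / 136.1 = 41.1132%.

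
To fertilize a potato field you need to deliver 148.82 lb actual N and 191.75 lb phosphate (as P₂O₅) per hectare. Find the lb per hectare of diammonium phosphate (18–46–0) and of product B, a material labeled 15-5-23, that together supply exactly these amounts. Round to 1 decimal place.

With a, b = lb per hectare of diammonium phosphate and product B:
N: 0.18·a + 0.15·b = 148.82
P₂O₅: 0.46·a + 0.05·b = 191.75
Eliminate b: (row1) − 0.15/0.05·(row2) → -1.2·a = -426.43, so a = 355.358.
Then b = (191.75 − 0.46·355.358) / 0.05 = 565.703.

355.4 lb diammonium phosphate, 565.7 lb product B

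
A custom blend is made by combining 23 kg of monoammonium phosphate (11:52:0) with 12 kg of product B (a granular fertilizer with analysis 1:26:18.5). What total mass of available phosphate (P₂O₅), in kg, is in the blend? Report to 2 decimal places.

P₂O₅ mass = 52%×23 + 26%×12 = 15.08 kg.

15.08 kg P₂O₅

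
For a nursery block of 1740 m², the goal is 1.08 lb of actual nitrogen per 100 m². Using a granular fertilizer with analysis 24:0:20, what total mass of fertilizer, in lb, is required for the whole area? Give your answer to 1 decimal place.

78.3 lb

Product per 100 m² = 1.08 / 24% = 4.5 lb.
Total product = 4.5 × 1740 / 100 = 78.3 lb.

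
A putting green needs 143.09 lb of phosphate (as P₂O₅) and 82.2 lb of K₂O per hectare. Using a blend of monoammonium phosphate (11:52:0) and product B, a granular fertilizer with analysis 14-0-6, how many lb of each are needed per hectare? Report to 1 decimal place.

Per-hectare balance (a = monoammonium phosphate, b = product B):
P₂O₅: 0.52·a + 0·b = 143.09
K₂O: 0·a + 0.06·b = 82.2
Solving simultaneously: a = 275.173, b = 1370.

275.2 lb monoammonium phosphate, 1370.0 lb product B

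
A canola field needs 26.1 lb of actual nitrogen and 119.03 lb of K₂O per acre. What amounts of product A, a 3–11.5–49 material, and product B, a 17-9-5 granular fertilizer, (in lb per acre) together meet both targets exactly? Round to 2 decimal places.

231.42 lb product A, 112.69 lb product B

Per-acre balance (a = product A, b = product B):
N: 0.03·a + 0.17·b = 26.1
K₂O: 0.49·a + 0.05·b = 119.03
Eliminate b: (row1) − 0.17/0.05·(row2) → -1.636·a = -378.602, so a = 231.419.
Then b = (119.03 − 0.49·231.419) / 0.05 = 112.691.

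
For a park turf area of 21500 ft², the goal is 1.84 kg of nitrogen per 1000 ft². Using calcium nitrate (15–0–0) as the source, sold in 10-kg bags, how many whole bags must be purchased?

27 bags

Product per 1000 ft² = 1.84 / 15% = 12.2667 kg.
Total product = 12.2667 × 21500 / 1000 = 263.733 kg.
Bags = ⌈263.733 / 10⌉ = 27.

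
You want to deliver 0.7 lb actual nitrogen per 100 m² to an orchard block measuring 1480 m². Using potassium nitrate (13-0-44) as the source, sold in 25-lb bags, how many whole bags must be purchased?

Product per 100 m² = 0.7 / 13% = 5.38462 lb.
Total product = 5.38462 × 1480 / 100 = 79.6923 lb.
Bags = ⌈79.6923 / 25⌉ = 4.

4 bags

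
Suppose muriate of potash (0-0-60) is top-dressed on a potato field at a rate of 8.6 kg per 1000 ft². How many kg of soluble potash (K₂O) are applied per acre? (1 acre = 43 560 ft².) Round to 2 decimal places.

K₂O per 1000 ft² = 8.6 × 60% = 5.16 kg.
Convert to per acre: 5.16 × 43.56 = 224.7696 kg.

224.77 kg K₂O per acre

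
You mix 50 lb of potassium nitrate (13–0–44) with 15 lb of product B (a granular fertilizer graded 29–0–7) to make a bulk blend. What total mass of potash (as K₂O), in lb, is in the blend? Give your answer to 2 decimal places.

K₂O mass = 44%×50 + 7%×15 = 23.05 lb.

23.05 lb K₂O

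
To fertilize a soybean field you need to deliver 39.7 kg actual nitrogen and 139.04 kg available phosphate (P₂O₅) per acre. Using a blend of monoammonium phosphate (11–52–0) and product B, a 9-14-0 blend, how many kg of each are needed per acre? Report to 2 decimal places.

221.52 kg monoammonium phosphate, 170.37 kg product B

Per-acre balance (a = monoammonium phosphate, b = product B):
N: 0.11·a + 0.09·b = 39.7
P₂O₅: 0.52·a + 0.14·b = 139.04
From row1: a = (39.7 − 0.09·b) / 0.11.
Into row2: 0.52·(39.7 − 0.09·b)/0.11 + 0.14·b = 139.04 → b = 170.369, a = 221.516.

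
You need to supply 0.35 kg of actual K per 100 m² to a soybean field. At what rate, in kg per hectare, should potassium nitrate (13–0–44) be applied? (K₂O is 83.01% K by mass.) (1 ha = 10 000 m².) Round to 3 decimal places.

95.826 kg of product per hectare

As K₂O: 0.35 / 0.8301 = 0.421636 kg per 100 m².
Product per 100 m² = 0.421636 / 44% = 0.958264 kg.
Convert to per hectare: 0.958264 × 100 = 95.8264 kg.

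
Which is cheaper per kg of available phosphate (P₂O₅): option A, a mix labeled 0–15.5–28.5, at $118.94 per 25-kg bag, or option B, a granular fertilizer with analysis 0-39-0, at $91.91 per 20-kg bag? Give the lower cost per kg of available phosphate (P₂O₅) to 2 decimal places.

$11.78 per kg P₂O₅ (option B)

option A: P₂O₅ per bag = 25 × 15.5% = 3.875 kg; cost = 118.94 / 3.875 = $30.6942/kg P₂O₅.
option B: P₂O₅ per bag = 20 × 39% = 7.8 kg; cost = 91.91 / 7.8 = $11.7833/kg P₂O₅.
option B is cheaper.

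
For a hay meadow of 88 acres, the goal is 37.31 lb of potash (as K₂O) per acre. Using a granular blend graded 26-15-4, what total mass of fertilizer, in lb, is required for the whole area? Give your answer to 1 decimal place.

82082.0 lb

Product per acre = 37.31 / 4% = 932.75 lb.
Total product = 932.75 × 88 = 82082 lb.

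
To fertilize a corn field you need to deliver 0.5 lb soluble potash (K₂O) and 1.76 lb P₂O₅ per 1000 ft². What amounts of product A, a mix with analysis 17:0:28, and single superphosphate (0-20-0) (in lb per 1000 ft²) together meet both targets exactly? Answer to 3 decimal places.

Per-1000 ft² balance (a = product A, b = single superphosphate):
K₂O: 0.28·a + 0·b = 0.5
P₂O₅: 0·a + 0.2·b = 1.76
Solving simultaneously: a = 1.78571, b = 8.8.

1.786 lb product A, 8.800 lb single superphosphate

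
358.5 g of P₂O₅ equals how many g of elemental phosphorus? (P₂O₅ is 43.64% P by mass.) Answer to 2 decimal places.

P = 358.5 × 0.4364 = 156.449 g.

156.45 g P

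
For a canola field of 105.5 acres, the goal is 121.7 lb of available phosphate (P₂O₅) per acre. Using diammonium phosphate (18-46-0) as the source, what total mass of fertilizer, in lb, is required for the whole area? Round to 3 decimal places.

27911.630 lb

Product per acre = 121.7 / 46% = 264.565 lb.
Total product = 264.565 × 105.5 = 27911.6304 lb.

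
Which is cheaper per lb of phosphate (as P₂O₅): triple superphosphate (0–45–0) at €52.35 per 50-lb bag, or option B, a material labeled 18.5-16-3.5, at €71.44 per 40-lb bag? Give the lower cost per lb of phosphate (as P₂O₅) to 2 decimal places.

triple superphosphate: P₂O₅ per bag = 50 × 45% = 22.5 lb; cost = 52.35 / 22.5 = €2.3267/lb P₂O₅.
option B: P₂O₅ per bag = 40 × 16% = 6.4 lb; cost = 71.44 / 6.4 = €11.1625/lb P₂O₅.
triple superphosphate is cheaper.

€2.33 per lb P₂O₅ (triple superphosphate)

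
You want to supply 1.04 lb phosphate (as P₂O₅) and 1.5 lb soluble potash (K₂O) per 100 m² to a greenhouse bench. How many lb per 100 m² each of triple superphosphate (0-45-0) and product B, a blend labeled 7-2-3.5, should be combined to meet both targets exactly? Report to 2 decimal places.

Per-100 m² balance (a = triple superphosphate, b = product B):
P₂O₅: 0.45·a + 0.02·b = 1.04
K₂O: 0·a + 0.035·b = 1.5
Solving simultaneously: a = 0.406349, b = 42.8571.

0.41 lb triple superphosphate, 42.86 lb product B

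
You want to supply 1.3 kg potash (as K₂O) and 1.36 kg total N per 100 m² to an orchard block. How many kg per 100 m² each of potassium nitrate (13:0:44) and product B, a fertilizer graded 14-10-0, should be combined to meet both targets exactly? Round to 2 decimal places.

Per-100 m² balance (a = potassium nitrate, b = product B):
K₂O: 0.44·a + 0·b = 1.3
N: 0.13·a + 0.14·b = 1.36
From row1: a = (1.3 − 0·b) / 0.44.
Into row2: 0.13·(1.3 − 0·b)/0.44 + 0.14·b = 1.36 → b = 6.97078, a = 2.95455.

2.95 kg potassium nitrate, 6.97 kg product B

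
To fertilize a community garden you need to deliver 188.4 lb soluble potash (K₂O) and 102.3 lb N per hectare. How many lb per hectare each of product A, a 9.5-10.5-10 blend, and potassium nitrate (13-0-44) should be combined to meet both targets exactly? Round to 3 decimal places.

Let a = lb of product A, b = lb of potassium nitrate (per hectare).
K₂O: 0.1·a + 0.44·b = 188.4
N: 0.095·a + 0.13·b = 102.3
Solving simultaneously: a = 712.5, b = 266.25.

712.500 lb product A, 266.250 lb potassium nitrate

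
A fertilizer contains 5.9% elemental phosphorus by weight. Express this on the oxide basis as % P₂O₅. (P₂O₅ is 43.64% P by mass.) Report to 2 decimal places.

13.52% P₂O₅

%P₂O₅ = 5.9 / 0.4364 = 13.5197%.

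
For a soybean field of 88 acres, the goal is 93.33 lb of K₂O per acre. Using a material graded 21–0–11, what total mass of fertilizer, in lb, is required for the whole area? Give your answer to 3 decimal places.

74664.000 lb

Product per acre = 93.33 / 11% = 848.455 lb.
Total product = 848.455 × 88 = 74664 lb.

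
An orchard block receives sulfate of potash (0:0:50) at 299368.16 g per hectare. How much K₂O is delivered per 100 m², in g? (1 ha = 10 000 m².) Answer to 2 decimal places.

K₂O per hectare = 299368.16 × 50% = 149684 g.
Convert to per 100 m²: 149684 × 0.01 = 1496.841 g.

1496.84 g K₂O per hundred sq m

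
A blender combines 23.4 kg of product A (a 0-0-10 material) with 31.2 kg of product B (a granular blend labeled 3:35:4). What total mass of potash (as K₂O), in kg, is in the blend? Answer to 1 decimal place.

K₂O mass = 10%×23.4 + 4%×31.2 = 3.588 kg.

3.6 kg K₂O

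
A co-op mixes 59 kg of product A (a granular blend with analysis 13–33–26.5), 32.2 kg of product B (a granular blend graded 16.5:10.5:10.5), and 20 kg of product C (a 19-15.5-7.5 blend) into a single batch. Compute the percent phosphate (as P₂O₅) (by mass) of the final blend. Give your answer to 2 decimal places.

Total mass = 59 + 32.2 + 20 = 111.2 kg.
P₂O₅ mass = 33%×59 + 10.5%×32.2 + 15.5%×20 = 25.951 kg.
% P₂O₅ = 25.951 / 111.2 = 23.3372%.

23.34% P₂O₅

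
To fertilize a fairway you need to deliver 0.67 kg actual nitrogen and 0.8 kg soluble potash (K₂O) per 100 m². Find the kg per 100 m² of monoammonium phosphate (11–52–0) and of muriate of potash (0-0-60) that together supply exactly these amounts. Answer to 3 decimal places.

Per-100 m² balance (a = monoammonium phosphate, b = muriate of potash):
N: 0.11·a + 0·b = 0.67
K₂O: 0·a + 0.6·b = 0.8
Solving simultaneously: a = 6.09091, b = 1.33333.

6.091 kg monoammonium phosphate, 1.333 kg muriate of potash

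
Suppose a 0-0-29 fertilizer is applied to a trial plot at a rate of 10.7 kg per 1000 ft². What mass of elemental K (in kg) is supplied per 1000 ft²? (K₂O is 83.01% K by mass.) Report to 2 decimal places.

K₂O per 1000 ft² = 10.7 × 29% = 3.103 kg.
Elemental K = 3.103 × 0.8301 = 2.5758 kg per 1000 ft².

2.58 kg K per thousand sq ft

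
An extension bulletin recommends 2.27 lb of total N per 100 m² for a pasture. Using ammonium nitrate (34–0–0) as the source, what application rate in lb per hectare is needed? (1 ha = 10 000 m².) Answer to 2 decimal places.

Product per 100 m² = 2.27 / 34% = 6.67647 lb.
Convert to per hectare: 6.67647 × 100 = 667.647 lb.

667.65 lb of product per hectare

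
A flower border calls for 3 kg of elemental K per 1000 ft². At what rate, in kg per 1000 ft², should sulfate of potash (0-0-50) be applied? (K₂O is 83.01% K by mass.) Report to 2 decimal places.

7.23 kg of product per thousand sq ft

As K₂O: 3 / 0.8301 = 3.61402 kg per 1000 ft².
Product per 1000 ft² = 3.61402 / 50% = 7.22804 kg.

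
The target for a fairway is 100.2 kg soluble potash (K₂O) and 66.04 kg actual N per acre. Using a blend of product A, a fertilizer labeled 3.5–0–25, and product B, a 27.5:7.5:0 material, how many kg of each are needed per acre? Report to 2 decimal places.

Let a = kg of product A, b = kg of product B (per acre).
K₂O: 0.25·a + 0·b = 100.2
N: 0.035·a + 0.275·b = 66.04
Eliminate a: (row1) − 0.25/0.035·(row2) → -1.96429·b = -371.514, so b = 189.1345.
Back-substitute: a = (100.2 − 0·189.1345) / 0.25 = 400.8.

400.80 kg product A, 189.13 kg product B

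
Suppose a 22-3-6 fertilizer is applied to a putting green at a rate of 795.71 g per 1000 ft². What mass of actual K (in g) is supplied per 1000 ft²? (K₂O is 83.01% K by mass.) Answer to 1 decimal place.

K₂O per 1000 ft² = 795.71 × 6% = 47.7426 g.
Elemental K = 47.7426 × 0.8301 = 39.6311 g per 1000 ft².

39.6 g K per thousand sq ft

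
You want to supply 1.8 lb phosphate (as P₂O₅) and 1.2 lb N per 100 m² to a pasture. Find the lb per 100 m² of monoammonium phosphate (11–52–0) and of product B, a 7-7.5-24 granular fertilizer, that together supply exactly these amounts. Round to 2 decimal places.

1.28 lb monoammonium phosphate, 15.13 lb product B

With a, b = lb per 100 m² of monoammonium phosphate and product B:
P₂O₅: 0.52·a + 0.075·b = 1.8
N: 0.11·a + 0.07·b = 1.2
Eliminate b: (row1) − 0.075/0.07·(row2) → 0.402143·a = 0.514286, so a = 1.27886.
Then b = (1.2 − 0.11·1.27886) / 0.07 = 15.1332.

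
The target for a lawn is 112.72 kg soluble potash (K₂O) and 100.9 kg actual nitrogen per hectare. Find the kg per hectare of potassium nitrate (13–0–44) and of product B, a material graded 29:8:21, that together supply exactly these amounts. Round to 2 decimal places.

With a, b = kg per hectare of potassium nitrate and product B:
K₂O: 0.44·a + 0.21·b = 112.72
N: 0.13·a + 0.29·b = 100.9
From row1: a = (112.72 − 0.21·b) / 0.44.
Into row2: 0.13·(112.72 − 0.21·b)/0.44 + 0.29·b = 100.9 → b = 296.534, a = 114.654.

114.65 kg potassium nitrate, 296.53 kg product B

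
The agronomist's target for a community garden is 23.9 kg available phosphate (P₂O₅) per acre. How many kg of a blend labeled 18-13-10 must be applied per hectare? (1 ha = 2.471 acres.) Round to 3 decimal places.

Product per acre = 23.9 / 13% = 183.846 kg.
Convert to per hectare: 183.846 × 2.471 = 454.2838 kg.

454.284 kg of product per hectare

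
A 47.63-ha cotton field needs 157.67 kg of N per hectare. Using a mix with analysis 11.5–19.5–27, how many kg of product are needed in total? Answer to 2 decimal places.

65302.80 kg

Product per hectare = 157.67 / 11.5% = 1371.04 kg.
Total product = 1371.04 × 47.63 = 65302.801 kg.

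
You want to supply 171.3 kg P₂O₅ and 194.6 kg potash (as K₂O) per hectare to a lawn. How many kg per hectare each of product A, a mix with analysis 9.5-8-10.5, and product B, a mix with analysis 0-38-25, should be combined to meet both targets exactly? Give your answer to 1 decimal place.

1564.0 kg product A, 121.5 kg product B

With a, b = kg per hectare of product A and product B:
P₂O₅: 0.08·a + 0.38·b = 171.3
K₂O: 0.105·a + 0.25·b = 194.6
From row1: a = (171.3 − 0.38·b) / 0.08.
Into row2: 0.105·(171.3 − 0.38·b)/0.08 + 0.25·b = 194.6 → b = 121.533, a = 1563.97.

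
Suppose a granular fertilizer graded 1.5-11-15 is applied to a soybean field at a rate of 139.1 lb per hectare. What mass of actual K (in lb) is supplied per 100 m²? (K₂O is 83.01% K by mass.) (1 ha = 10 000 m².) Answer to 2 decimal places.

0.17 lb K per hundred sq m

K₂O per hectare = 139.1 × 15% = 20.865 lb.
Elemental K = 20.865 × 0.8301 = 17.32 lb per hectare.
Convert to per 100 m²: 17.32 × 0.01 = 0.1732 lb.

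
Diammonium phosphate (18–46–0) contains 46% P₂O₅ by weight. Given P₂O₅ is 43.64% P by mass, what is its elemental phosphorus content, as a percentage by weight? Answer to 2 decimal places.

%P = 46 × 0.4364 = 20.0744%.

20.07% P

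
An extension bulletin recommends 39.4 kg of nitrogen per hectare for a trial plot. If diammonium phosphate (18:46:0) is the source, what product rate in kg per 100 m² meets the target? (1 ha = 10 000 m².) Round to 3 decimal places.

Product per hectare = 39.4 / 18% = 218.889 kg.
Convert to per 100 m²: 218.889 × 0.01 = 2.18889 kg.

2.189 kg of product per hundred sq m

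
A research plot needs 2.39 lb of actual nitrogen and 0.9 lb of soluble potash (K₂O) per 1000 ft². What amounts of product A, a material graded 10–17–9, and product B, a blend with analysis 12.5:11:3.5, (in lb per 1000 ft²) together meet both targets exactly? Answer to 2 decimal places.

3.72 lb product A, 16.14 lb product B

Per-1000 ft² balance (a = product A, b = product B):
N: 0.1·a + 0.125·b = 2.39
K₂O: 0.09·a + 0.035·b = 0.9
From row1: a = (2.39 − 0.125·b) / 0.1.
Into row2: 0.09·(2.39 − 0.125·b)/0.1 + 0.035·b = 0.9 → b = 16.1419, a = 3.72258.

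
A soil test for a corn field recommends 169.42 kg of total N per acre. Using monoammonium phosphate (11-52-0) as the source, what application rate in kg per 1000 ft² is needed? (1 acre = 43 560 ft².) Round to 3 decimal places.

Product per acre = 169.42 / 11% = 1540.18 kg.
Convert to per 1000 ft²: 1540.18 × 0.0229568 = 35.3577 kg.

35.358 kg of product per thousand sq ft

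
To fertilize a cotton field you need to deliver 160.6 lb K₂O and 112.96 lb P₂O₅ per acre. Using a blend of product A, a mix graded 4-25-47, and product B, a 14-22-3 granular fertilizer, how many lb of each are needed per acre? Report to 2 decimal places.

Let a = lb of product A, b = lb of product B (per acre).
K₂O: 0.47·a + 0.03·b = 160.6
P₂O₅: 0.25·a + 0.22·b = 112.96
Eliminate a: (row1) − 0.47/0.25·(row2) → -0.3836·b = -51.7648, so b = 134.9447.
Back-substitute: a = (160.6 − 0.03·134.9447) / 0.47 = 333.089.

333.09 lb product A, 134.94 lb product B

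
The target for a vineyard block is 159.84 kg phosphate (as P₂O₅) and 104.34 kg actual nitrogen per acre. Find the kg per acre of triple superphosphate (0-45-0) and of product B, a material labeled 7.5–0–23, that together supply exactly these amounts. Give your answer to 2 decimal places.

355.20 kg triple superphosphate, 1391.20 kg product B

Per-acre balance (a = triple superphosphate, b = product B):
P₂O₅: 0.45·a + 0·b = 159.84
N: 0·a + 0.075·b = 104.34
Solving simultaneously: a = 355.2, b = 1391.2.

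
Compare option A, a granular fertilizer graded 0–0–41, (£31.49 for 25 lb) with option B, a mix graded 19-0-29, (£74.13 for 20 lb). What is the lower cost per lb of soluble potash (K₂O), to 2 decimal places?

option A: K₂O per bag = 25 × 41% = 10.25 lb; cost = 31.49 / 10.25 = £3.0722/lb K₂O.
option B: K₂O per bag = 20 × 29% = 5.8 lb; cost = 74.13 / 5.8 = £12.7810/lb K₂O.
option A is cheaper.

£3.07 per lb K₂O (option A)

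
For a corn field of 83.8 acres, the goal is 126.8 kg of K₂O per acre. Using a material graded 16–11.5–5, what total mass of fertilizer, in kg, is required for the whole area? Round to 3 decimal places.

212516.800 kg

Product per acre = 126.8 / 5% = 2536 kg.
Total product = 2536 × 83.8 = 212516.8 kg.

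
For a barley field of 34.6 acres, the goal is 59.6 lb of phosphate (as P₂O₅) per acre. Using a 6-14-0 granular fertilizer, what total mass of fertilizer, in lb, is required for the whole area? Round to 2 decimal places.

14729.71 lb

Product per acre = 59.6 / 14% = 425.714 lb.
Total product = 425.714 × 34.6 = 14729.714 lb.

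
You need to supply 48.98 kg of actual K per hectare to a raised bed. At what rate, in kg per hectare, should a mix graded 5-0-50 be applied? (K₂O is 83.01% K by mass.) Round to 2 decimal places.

As K₂O: 48.98 / 0.8301 = 59.0049 kg per hectare.
Product per hectare = 59.0049 / 50% = 118.0099 kg.

118.01 kg of product per hectare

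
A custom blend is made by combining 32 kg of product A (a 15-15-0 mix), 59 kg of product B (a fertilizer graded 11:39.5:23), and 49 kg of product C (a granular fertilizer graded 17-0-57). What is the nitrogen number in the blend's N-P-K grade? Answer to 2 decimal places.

Total mass = 32 + 59 + 49 = 140 kg.
N mass = 15%×32 + 11%×59 + 17%×49 = 19.62 kg.
% N = 19.62 / 140 = 14.0143%.

14.01% N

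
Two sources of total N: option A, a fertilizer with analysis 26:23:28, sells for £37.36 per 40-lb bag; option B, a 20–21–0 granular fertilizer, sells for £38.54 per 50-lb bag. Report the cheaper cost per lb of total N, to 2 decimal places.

£3.59 per lb N (option A)

option A: N per bag = 40 × 26% = 10.4 lb; cost = 37.36 / 10.4 = £3.5923/lb N.
option B: N per bag = 50 × 20% = 10 lb; cost = 38.54 / 10 = £3.8540/lb N.
option A is cheaper.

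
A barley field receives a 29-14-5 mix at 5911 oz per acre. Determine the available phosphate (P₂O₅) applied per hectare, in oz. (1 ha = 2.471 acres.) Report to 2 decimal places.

2044.85 oz P₂O₅ per hectare

P₂O₅ per acre = 5911 × 14% = 827.54 oz.
Convert to per hectare: 827.54 × 2.471 = 2044.851 oz.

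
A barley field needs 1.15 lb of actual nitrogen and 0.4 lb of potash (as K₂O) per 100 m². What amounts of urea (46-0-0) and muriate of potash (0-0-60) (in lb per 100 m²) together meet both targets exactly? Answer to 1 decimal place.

2.5 lb urea, 0.7 lb muriate of potash

Per-100 m² balance (a = urea, b = muriate of potash):
N: 0.46·a + 0·b = 1.15
K₂O: 0·a + 0.6·b = 0.4
Solving simultaneously: a = 2.5, b = 0.666667.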